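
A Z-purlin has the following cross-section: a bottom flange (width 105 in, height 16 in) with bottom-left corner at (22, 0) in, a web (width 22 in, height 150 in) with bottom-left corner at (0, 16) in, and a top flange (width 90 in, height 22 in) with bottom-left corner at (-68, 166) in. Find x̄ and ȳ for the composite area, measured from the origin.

x̄ = 16.66 in, ȳ = 95.43 in

bottom flange: A = 105 × 16 = 1680.00, centroid at (74.50, 8.00).
web: A = 22 × 150 = 3300.00, centroid at (11.00, 91.00).
top flange: A = 90 × 22 = 1980.00, centroid at (-23.00, 177.00).
ΣA = 6960.00 in²
ΣAx̄ = (1680.00)(74.50) + (3300.00)(11.00) + (1980.00)(-23.00) = 115920.00 in³
ΣAȳ = (1680.00)(8.00) + (3300.00)(91.00) + (1980.00)(177.00) = 664200.00 in³
x̄ = 115920.00 / 6960.00 = 16.66 in
ȳ = 664200.00 / 6960.00 = 95.43 in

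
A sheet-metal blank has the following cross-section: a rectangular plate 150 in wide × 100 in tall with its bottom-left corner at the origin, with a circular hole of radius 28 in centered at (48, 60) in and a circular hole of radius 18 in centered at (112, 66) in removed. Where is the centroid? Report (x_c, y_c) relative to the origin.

x_c = 77.50 in, y_c = 46.45 in

plate: A = 150 × 100 = 15000.00, centroid at (75.00, 50.00).
hole 1: A = −π·28² = -2463.01, centroid at (48.00, 60.00).
hole 2: A = −π·18² = -1017.88, centroid at (112.00, 66.00).
ΣA = 11519.12 in², ΣAx_c = 892773.47 in³, ΣAy_c = 535039.66 in³.
x_c = 892773.47/11519.12 = 77.50 in; y_c = 535039.66/11519.12 = 46.45 in.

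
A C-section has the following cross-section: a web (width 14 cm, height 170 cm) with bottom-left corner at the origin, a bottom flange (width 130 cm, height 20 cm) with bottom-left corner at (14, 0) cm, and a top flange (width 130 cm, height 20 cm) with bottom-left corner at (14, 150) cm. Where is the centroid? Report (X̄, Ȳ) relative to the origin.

X̄ = 56.39 cm, Ȳ = 85.00 cm

Part | A | x̄ᵢ | ȳᵢ | A·x̄ᵢ | A·ȳᵢ
web | 2380.00 | 7.00 | 85.00 | 16660.00 | 202300.00
bottom flange | 2600.00 | 79.00 | 10.00 | 205400.00 | 26000.00
top flange | 2600.00 | 79.00 | 160.00 | 205400.00 | 416000.00
Σ | 7580.00 |  |  | 427460.00 | 644300.00
X̄ = 427460.00 / 7580.00 = 56.39 cm
Ȳ = 644300.00 / 7580.00 = 85.00 cm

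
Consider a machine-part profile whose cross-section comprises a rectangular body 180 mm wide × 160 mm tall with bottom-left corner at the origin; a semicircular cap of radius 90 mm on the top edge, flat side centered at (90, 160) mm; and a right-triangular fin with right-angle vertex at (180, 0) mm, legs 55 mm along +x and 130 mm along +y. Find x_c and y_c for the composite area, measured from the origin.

x_c = 98.59 mm, y_c = 110.44 mm

Part | A | x̄ᵢ | ȳᵢ | A·x̄ᵢ | A·ȳᵢ
rectangular body | 28800.00 | 90.00 | 80.00 | 2592000.00 | 2304000.00
semicircular top | 12723.45 | 90.00 | 198.20 | 1145110.52 | 2521752.04
triangular fin | 3575.00 | 198.33 | 43.33 | 709041.67 | 154916.67
Σ | 45098.45 |  |  | 4446152.19 | 4980668.71
x_c = 4446152.19 / 45098.45 = 98.59 mm
y_c = 4980668.71 / 45098.45 = 110.44 mm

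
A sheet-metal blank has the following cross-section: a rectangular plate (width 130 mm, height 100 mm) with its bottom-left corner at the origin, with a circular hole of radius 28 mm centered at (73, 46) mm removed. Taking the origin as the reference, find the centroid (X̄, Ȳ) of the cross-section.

plate: A = 130 × 100 = 13000.00, centroid at (65.00, 50.00).
hole: A = −π·28² = -2463.01, centroid at (73.00, 46.00).
ΣA = 10536.99 mm², ΣAX̄ = 665200.37 mm³, ΣAȲ = 536701.60 mm³.
X̄ = 665200.37/10536.99 = 63.13 mm; Ȳ = 536701.60/10536.99 = 50.93 mm.

X̄ = 63.13 mm, Ȳ = 50.93 mm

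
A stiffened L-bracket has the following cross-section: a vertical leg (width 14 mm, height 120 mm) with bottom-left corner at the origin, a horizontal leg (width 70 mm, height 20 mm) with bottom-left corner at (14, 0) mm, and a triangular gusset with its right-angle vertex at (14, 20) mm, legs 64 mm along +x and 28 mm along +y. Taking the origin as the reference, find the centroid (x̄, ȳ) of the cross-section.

vertical leg: A = 14 × 120 = 1680.00, centroid at (7.00, 60.00).
horizontal leg: A = 70 × 20 = 1400.00, centroid at (49.00, 10.00).
gusset: A = ½·64·28 = 896.00, centroid at (35.33, 29.33).
ΣA = 3976.00 mm²
ΣAx̄ = (1680.00)(7.00) + (1400.00)(49.00) + (896.00)(35.33) = 112018.67 mm³
ΣAȳ = (1680.00)(60.00) + (1400.00)(10.00) + (896.00)(29.33) = 141082.67 mm³
x̄ = 112018.67 / 3976.00 = 28.17 mm
ȳ = 141082.67 / 3976.00 = 35.48 mm

x̄ = 28.17 mm, ȳ = 35.48 mm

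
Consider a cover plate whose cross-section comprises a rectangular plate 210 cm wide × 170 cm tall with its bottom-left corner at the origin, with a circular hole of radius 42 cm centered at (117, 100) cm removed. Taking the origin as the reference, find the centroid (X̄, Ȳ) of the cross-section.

plate: A = 210 × 170 = 35700.00, centroid at (105.00, 85.00).
hole: A = −π·42² = -5541.77, centroid at (117.00, 100.00).
ΣA = 30158.23 cm², ΣAX̄ = 3100112.98 cm³, ΣAȲ = 2480323.06 cm³.
X̄ = 3100112.98/30158.23 = 102.79 cm; Ȳ = 2480323.06/30158.23 = 82.24 cm.

X̄ = 102.79 cm, Ȳ = 82.24 cm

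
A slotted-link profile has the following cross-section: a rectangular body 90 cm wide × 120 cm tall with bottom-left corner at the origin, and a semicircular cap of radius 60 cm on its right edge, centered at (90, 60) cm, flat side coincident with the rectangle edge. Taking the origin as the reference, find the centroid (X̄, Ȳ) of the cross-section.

Part | A | x̄ᵢ | ȳᵢ | A·x̄ᵢ | A·ȳᵢ
rectangular body | 10800.00 | 45.00 | 60.00 | 486000.00 | 648000.00
semicircular end | 5654.87 | 115.46 | 60.00 | 652938.01 | 339292.01
Σ | 16454.87 |  |  | 1138938.01 | 987292.01
X̄ = 1138938.01 / 16454.87 = 69.22 cm
Ȳ = 987292.01 / 16454.87 = 60.00 cm

X̄ = 69.22 cm, Ȳ = 60.00 cm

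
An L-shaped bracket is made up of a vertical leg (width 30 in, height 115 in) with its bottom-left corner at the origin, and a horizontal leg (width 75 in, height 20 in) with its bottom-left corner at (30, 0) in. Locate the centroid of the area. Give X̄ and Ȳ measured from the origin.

vertical leg: A = 30 × 115 = 3450.00, centroid at (15.00, 57.50).
horizontal leg: A = 75 × 20 = 1500.00, centroid at (67.50, 10.00).
ΣA = 4950.00 in², ΣAX̄ = 153000.00 in³, ΣAȲ = 213375.00 in³.
X̄ = 153000.00/4950.00 = 30.91 in; Ȳ = 213375.00/4950.00 = 43.11 in.

X̄ = 30.91 in, Ȳ = 43.11 in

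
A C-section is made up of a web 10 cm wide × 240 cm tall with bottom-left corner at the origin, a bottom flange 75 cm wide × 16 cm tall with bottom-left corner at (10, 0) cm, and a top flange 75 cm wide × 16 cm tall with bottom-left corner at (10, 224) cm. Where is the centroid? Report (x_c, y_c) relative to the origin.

web: A = 10 × 240 = 2400.00, centroid at (5.00, 120.00).
bottom flange: A = 75 × 16 = 1200.00, centroid at (47.50, 8.00).
top flange: A = 75 × 16 = 1200.00, centroid at (47.50, 232.00).
ΣA = 4800.00 cm², ΣAx_c = 126000.00 cm³, ΣAy_c = 576000.00 cm³.
x_c = 126000.00/4800.00 = 26.25 cm; y_c = 576000.00/4800.00 = 120.00 cm.

x_c = 26.25 cm, y_c = 120.00 cm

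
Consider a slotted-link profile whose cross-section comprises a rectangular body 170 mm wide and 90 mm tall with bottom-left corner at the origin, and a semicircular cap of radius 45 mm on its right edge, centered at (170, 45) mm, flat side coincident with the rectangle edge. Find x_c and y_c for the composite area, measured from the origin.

x_c = 102.92 mm, y_c = 45.00 mm

Part | A | x̄ᵢ | ȳᵢ | A·x̄ᵢ | A·ȳᵢ
rectangular body | 15300.00 | 85.00 | 45.00 | 1300500.00 | 688500.00
semicircular end | 3180.86 | 189.10 | 45.00 | 601496.64 | 143138.82
Σ | 18480.86 |  |  | 1901996.64 | 831638.82
x_c = 1901996.64 / 18480.86 = 102.92 mm
y_c = 831638.82 / 18480.86 = 45.00 mm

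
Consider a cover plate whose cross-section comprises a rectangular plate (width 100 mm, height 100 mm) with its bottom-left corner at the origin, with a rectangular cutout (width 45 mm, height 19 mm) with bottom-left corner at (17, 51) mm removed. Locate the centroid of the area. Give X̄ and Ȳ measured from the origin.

X̄ = 50.98 mm, Ȳ = 49.02 mm

plate: A = 100 × 100 = 10000.00, centroid at (50.00, 50.00).
hole: A = −(45 × 19) = -855.00, centroid at (39.50, 60.50).
ΣA = 9145.00 mm², ΣAX̄ = 466227.50 mm³, ΣAȲ = 448272.50 mm³.
X̄ = 466227.50/9145.00 = 50.98 mm; Ȳ = 448272.50/9145.00 = 49.02 mm.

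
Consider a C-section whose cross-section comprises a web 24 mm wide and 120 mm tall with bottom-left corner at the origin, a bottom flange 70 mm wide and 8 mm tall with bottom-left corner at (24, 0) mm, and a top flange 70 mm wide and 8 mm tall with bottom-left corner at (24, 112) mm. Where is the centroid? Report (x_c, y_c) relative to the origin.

x_c = 25.16 mm, y_c = 60.00 mm

web: A = 24 × 120 = 2880.00, centroid at (12.00, 60.00).
bottom flange: A = 70 × 8 = 560.00, centroid at (59.00, 4.00).
top flange: A = 70 × 8 = 560.00, centroid at (59.00, 116.00).
ΣA = 4000.00 mm², ΣAx_c = 100640.00 mm³, ΣAy_c = 240000.00 mm³.
x_c = 100640.00/4000.00 = 25.16 mm; y_c = 240000.00/4000.00 = 60.00 mm.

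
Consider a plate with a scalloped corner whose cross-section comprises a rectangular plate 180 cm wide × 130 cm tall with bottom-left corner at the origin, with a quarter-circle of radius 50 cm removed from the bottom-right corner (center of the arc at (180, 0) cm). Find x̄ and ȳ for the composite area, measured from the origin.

x̄ = 83.70 cm, ȳ = 69.01 cm

Part | A | x̄ᵢ | ȳᵢ | A·x̄ᵢ | A·ȳᵢ
plate | 23400.00 | 90.00 | 65.00 | 2106000.00 | 1521000.00
removed quarter-circle | -1963.50 | 158.78 | 21.22 | -311762.51 | -41666.67
Σ | 21436.50 |  |  | 1794237.49 | 1479333.33
x̄ = 1794237.49 / 21436.50 = 83.70 cm
ȳ = 1479333.33 / 21436.50 = 69.01 cm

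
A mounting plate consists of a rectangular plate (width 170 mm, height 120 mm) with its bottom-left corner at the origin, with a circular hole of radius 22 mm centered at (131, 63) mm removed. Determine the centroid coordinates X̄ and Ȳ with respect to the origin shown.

plate: A = 170 × 120 = 20400.00, centroid at (85.00, 60.00).
hole: A = −π·22² = -1520.53, centroid at (131.00, 63.00).
ΣA = 18879.47 mm²
ΣAX̄ = (20400.00)(85.00) + (-1520.53)(131.00) = 1534810.46 mm³
ΣAȲ = (20400.00)(60.00) + (-1520.53)(63.00) = 1128206.56 mm³
X̄ = 1534810.46 / 18879.47 = 81.30 mm
Ȳ = 1128206.56 / 18879.47 = 59.76 mm

X̄ = 81.30 mm, Ȳ = 59.76 mm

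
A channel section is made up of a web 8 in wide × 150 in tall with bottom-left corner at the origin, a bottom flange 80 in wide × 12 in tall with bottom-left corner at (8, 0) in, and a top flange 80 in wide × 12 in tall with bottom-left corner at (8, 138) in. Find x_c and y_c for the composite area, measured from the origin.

Part | A | x̄ᵢ | ȳᵢ | A·x̄ᵢ | A·ȳᵢ
web | 1200.00 | 4.00 | 75.00 | 4800.00 | 90000.00
bottom flange | 960.00 | 48.00 | 6.00 | 46080.00 | 5760.00
top flange | 960.00 | 48.00 | 144.00 | 46080.00 | 138240.00
Σ | 3120.00 |  |  | 96960.00 | 234000.00
x_c = 96960.00 / 3120.00 = 31.08 in
y_c = 234000.00 / 3120.00 = 75.00 in

x_c = 31.08 in, y_c = 75.00 in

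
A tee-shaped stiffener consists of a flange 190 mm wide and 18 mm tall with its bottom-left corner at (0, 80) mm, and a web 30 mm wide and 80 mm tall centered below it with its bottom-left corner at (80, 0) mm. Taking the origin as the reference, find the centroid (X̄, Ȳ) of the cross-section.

web: A = 30 × 80 = 2400.00, centroid at (95.00, 40.00).
flange: A = 190 × 18 = 3420.00, centroid at (95.00, 89.00).
ΣA = 5820.00 mm²
ΣAX̄ = (2400.00)(95.00) + (3420.00)(95.00) = 552900.00 mm³
ΣAȲ = (2400.00)(40.00) + (3420.00)(89.00) = 400380.00 mm³
X̄ = 552900.00 / 5820.00 = 95.00 mm
Ȳ = 400380.00 / 5820.00 = 68.79 mm

X̄ = 95.00 mm, Ȳ = 68.79 mm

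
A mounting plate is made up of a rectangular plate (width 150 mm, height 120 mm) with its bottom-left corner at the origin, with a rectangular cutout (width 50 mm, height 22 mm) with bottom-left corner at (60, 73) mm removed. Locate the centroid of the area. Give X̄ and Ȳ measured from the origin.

X̄ = 74.35 mm, Ȳ = 58.44 mm

plate: A = 150 × 120 = 18000.00, centroid at (75.00, 60.00).
hole: A = −(50 × 22) = -1100.00, centroid at (85.00, 84.00).
ΣA = 16900.00 mm²
ΣAX̄ = (18000.00)(75.00) + (-1100.00)(85.00) = 1256500.00 mm³
ΣAȲ = (18000.00)(60.00) + (-1100.00)(84.00) = 987600.00 mm³
X̄ = 1256500.00 / 16900.00 = 74.35 mm
Ȳ = 987600.00 / 16900.00 = 58.44 mm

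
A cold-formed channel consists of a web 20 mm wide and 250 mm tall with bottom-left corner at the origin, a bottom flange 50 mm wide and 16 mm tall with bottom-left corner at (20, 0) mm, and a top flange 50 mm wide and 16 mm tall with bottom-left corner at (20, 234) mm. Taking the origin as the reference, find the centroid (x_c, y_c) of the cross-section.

web: A = 20 × 250 = 5000.00, centroid at (10.00, 125.00).
bottom flange: A = 50 × 16 = 800.00, centroid at (45.00, 8.00).
top flange: A = 50 × 16 = 800.00, centroid at (45.00, 242.00).
ΣA = 6600.00 mm², ΣAx_c = 122000.00 mm³, ΣAy_c = 825000.00 mm³.
x_c = 122000.00/6600.00 = 18.48 mm; y_c = 825000.00/6600.00 = 125.00 mm.

x_c = 18.48 mm, y_c = 125.00 mm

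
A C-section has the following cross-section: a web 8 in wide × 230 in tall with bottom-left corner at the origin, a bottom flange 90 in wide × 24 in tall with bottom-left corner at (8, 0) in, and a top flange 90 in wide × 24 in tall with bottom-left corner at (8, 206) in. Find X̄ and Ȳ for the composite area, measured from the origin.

X̄ = 38.36 in, Ȳ = 115.00 in

web: A = 8 × 230 = 1840.00, centroid at (4.00, 115.00).
bottom flange: A = 90 × 24 = 2160.00, centroid at (53.00, 12.00).
top flange: A = 90 × 24 = 2160.00, centroid at (53.00, 218.00).
ΣA = 6160.00 in², ΣAX̄ = 236320.00 in³, ΣAȲ = 708400.00 in³.
X̄ = 236320.00/6160.00 = 38.36 in; Ȳ = 708400.00/6160.00 = 115.00 in.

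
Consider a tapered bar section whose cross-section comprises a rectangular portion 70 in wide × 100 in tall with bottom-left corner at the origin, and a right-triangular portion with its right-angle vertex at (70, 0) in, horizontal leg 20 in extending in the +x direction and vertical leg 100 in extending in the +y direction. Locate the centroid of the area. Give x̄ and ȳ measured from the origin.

x̄ = 40.21 in, ȳ = 47.92 in

Part | A | x̄ᵢ | ȳᵢ | A·x̄ᵢ | A·ȳᵢ
rectangular portion | 7000.00 | 35.00 | 50.00 | 245000.00 | 350000.00
triangular portion | 1000.00 | 76.67 | 33.33 | 76666.67 | 33333.33
Σ | 8000.00 |  |  | 321666.67 | 383333.33
x̄ = 321666.67 / 8000.00 = 40.21 in
ȳ = 383333.33 / 8000.00 = 47.92 in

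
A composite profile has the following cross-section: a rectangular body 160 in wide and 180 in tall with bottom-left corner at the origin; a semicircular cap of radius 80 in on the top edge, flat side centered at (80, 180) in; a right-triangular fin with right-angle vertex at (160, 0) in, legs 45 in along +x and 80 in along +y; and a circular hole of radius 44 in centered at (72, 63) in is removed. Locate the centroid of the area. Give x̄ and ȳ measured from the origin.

rectangular body: A = 160 × 180 = 28800.00, centroid at (80.00, 90.00).
semicircular top: A = ½π·80² = 10053.10, centroid at (80.00, 213.95).
triangular fin: A = ½·45·80 = 1800.00, centroid at (175.00, 26.67).
hole: A = −π·44² = -6082.12, centroid at (72.00, 63.00).
ΣA = 34570.97 in², ΣAx̄ = 2985334.84 in³, ΣAȳ = 4407716.93 in³.
x̄ = 2985334.84/34570.97 = 86.35 in; ȳ = 4407716.93/34570.97 = 127.50 in.

x̄ = 86.35 in, ȳ = 127.50 in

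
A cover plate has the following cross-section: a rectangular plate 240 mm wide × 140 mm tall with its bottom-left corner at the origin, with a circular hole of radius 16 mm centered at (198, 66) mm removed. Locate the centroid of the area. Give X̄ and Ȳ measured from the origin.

Part | A | x̄ᵢ | ȳᵢ | A·x̄ᵢ | A·ȳᵢ
plate | 33600.00 | 120.00 | 70.00 | 4032000.00 | 2352000.00
hole | -804.25 | 198.00 | 66.00 | -159241.05 | -53080.35
Σ | 32795.75 |  |  | 3872758.95 | 2298919.65
X̄ = 3872758.95 / 32795.75 = 118.09 mm
Ȳ = 2298919.65 / 32795.75 = 70.10 mm

X̄ = 118.09 mm, Ȳ = 70.10 mm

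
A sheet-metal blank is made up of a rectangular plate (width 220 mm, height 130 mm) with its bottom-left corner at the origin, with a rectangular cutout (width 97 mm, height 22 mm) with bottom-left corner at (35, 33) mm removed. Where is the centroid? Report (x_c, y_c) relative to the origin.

x_c = 112.14 mm, y_c = 66.69 mm

Part | A | x̄ᵢ | ȳᵢ | A·x̄ᵢ | A·ȳᵢ
plate | 28600.00 | 110.00 | 65.00 | 3146000.00 | 1859000.00
hole | -2134.00 | 83.50 | 44.00 | -178189.00 | -93896.00
Σ | 26466.00 |  |  | 2967811.00 | 1765104.00
x_c = 2967811.00 / 26466.00 = 112.14 mm
y_c = 1765104.00 / 26466.00 = 66.69 mm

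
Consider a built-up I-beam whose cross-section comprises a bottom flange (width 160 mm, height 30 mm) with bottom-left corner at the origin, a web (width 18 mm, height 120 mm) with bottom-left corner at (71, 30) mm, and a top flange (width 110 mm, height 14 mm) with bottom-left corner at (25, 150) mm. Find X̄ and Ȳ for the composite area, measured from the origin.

bottom flange: A = 160 × 30 = 4800.00, centroid at (80.00, 15.00).
web: A = 18 × 120 = 2160.00, centroid at (80.00, 90.00).
top flange: A = 110 × 14 = 1540.00, centroid at (80.00, 157.00).
ΣA = 8500.00 mm²
ΣAX̄ = (4800.00)(80.00) + (2160.00)(80.00) + (1540.00)(80.00) = 680000.00 mm³
ΣAȲ = (4800.00)(15.00) + (2160.00)(90.00) + (1540.00)(157.00) = 508180.00 mm³
X̄ = 680000.00 / 8500.00 = 80.00 mm
Ȳ = 508180.00 / 8500.00 = 59.79 mm

X̄ = 80.00 mm, Ȳ = 59.79 mm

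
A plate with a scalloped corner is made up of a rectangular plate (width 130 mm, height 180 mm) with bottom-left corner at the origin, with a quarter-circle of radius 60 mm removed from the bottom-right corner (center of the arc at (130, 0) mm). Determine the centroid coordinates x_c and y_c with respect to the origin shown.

plate: A = 130 × 180 = 23400.00, centroid at (65.00, 90.00).
removed quarter-circle: A = −¼π·60² = -2827.43, centroid at (104.54, 25.46).
ΣA = 20572.57 mm², ΣAx_c = 1225433.66 mm³, ΣAy_c = 2034000.00 mm³.
x_c = 1225433.66/20572.57 = 59.57 mm; y_c = 2034000.00/20572.57 = 98.87 mm.

x_c = 59.57 mm, y_c = 98.87 mm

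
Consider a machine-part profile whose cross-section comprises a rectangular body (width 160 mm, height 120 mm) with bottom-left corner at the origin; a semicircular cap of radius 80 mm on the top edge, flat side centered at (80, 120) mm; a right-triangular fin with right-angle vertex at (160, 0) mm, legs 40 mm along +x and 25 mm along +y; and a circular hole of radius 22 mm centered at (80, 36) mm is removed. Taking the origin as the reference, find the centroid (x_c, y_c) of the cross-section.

Part | A | x̄ᵢ | ȳᵢ | A·x̄ᵢ | A·ȳᵢ
rectangular body | 19200.00 | 80.00 | 60.00 | 1536000.00 | 1152000.00
semicircular top | 10053.10 | 80.00 | 153.95 | 804247.72 | 1547704.91
triangular fin | 500.00 | 173.33 | 8.33 | 86666.67 | 4166.67
hole | -1520.53 | 80.00 | 36.00 | -121642.47 | -54739.11
Σ | 28232.57 |  |  | 2305271.92 | 2649132.47
x_c = 2305271.92 / 28232.57 = 81.65 mm
y_c = 2649132.47 / 28232.57 = 93.83 mm

x_c = 81.65 mm, y_c = 93.83 mm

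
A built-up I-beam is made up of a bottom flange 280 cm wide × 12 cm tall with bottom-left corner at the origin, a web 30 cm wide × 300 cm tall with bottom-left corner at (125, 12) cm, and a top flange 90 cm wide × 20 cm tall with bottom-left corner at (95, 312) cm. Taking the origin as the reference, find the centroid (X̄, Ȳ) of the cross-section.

X̄ = 140.00 cm, Ȳ = 145.32 cm

bottom flange: A = 280 × 12 = 3360.00, centroid at (140.00, 6.00).
web: A = 30 × 300 = 9000.00, centroid at (140.00, 162.00).
top flange: A = 90 × 20 = 1800.00, centroid at (140.00, 322.00).
ΣA = 14160.00 cm²
ΣAX̄ = (3360.00)(140.00) + (9000.00)(140.00) + (1800.00)(140.00) = 1982400.00 cm³
ΣAȲ = (3360.00)(6.00) + (9000.00)(162.00) + (1800.00)(322.00) = 2057760.00 cm³
X̄ = 1982400.00 / 14160.00 = 140.00 cm
Ȳ = 2057760.00 / 14160.00 = 145.32 cm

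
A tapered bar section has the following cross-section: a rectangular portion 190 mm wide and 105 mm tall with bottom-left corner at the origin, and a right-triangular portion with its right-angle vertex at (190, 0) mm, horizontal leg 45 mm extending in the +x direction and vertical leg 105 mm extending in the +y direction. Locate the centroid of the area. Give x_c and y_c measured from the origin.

x_c = 106.65 mm, y_c = 50.65 mm

rectangular portion: A = 190 × 105 = 19950.00, centroid at (95.00, 52.50).
triangular portion: A = ½·45·105 = 2362.50, centroid at (205.00, 35.00).
ΣA = 22312.50 mm²
ΣAx_c = (19950.00)(95.00) + (2362.50)(205.00) = 2379562.50 mm³
ΣAy_c = (19950.00)(52.50) + (2362.50)(35.00) = 1130062.50 mm³
x_c = 2379562.50 / 22312.50 = 106.65 mm
y_c = 1130062.50 / 22312.50 = 50.65 mm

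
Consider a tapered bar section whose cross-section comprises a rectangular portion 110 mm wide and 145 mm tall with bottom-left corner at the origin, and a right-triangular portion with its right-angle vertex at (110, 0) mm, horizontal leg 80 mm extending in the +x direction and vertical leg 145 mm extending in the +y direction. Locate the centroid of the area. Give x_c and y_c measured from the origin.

rectangular portion: A = 110 × 145 = 15950.00, centroid at (55.00, 72.50).
triangular portion: A = ½·80·145 = 5800.00, centroid at (136.67, 48.33).
ΣA = 21750.00 mm², ΣAx_c = 1669916.67 mm³, ΣAy_c = 1436708.33 mm³.
x_c = 1669916.67/21750.00 = 76.78 mm; y_c = 1436708.33/21750.00 = 66.06 mm.

x_c = 76.78 mm, y_c = 66.06 mm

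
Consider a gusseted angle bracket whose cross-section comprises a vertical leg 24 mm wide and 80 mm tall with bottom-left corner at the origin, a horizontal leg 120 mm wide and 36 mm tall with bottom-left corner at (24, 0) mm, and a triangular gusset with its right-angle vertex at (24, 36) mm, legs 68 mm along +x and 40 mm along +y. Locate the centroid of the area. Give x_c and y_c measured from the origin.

x_c = 59.13 mm, y_c = 29.16 mm

vertical leg: A = 24 × 80 = 1920.00, centroid at (12.00, 40.00).
horizontal leg: A = 120 × 36 = 4320.00, centroid at (84.00, 18.00).
gusset: A = ½·68·40 = 1360.00, centroid at (46.67, 49.33).
ΣA = 7600.00 mm², ΣAx_c = 449386.67 mm³, ΣAy_c = 221653.33 mm³.
x_c = 449386.67/7600.00 = 59.13 mm; y_c = 221653.33/7600.00 = 29.16 mm.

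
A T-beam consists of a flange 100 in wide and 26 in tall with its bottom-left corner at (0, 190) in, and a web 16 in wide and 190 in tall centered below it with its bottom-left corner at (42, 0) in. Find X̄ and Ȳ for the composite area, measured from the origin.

Part | A | x̄ᵢ | ȳᵢ | A·x̄ᵢ | A·ȳᵢ
web | 3040.00 | 50.00 | 95.00 | 152000.00 | 288800.00
flange | 2600.00 | 50.00 | 203.00 | 130000.00 | 527800.00
Σ | 5640.00 |  |  | 282000.00 | 816600.00
X̄ = 282000.00 / 5640.00 = 50.00 in
Ȳ = 816600.00 / 5640.00 = 144.79 in

X̄ = 50.00 in, Ȳ = 144.79 in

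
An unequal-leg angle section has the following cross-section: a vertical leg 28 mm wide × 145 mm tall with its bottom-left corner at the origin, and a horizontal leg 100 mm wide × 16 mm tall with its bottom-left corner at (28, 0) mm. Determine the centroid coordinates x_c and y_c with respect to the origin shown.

x_c = 32.09 mm, y_c = 54.27 mm

vertical leg: A = 28 × 145 = 4060.00, centroid at (14.00, 72.50).
horizontal leg: A = 100 × 16 = 1600.00, centroid at (78.00, 8.00).
ΣA = 5660.00 mm²
ΣAx_c = (4060.00)(14.00) + (1600.00)(78.00) = 181640.00 mm³
ΣAy_c = (4060.00)(72.50) + (1600.00)(8.00) = 307150.00 mm³
x_c = 181640.00 / 5660.00 = 32.09 mm
y_c = 307150.00 / 5660.00 = 54.27 mm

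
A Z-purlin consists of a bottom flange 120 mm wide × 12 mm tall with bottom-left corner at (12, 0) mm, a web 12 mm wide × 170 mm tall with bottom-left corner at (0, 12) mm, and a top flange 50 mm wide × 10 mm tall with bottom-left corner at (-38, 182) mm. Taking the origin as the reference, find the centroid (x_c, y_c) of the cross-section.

x_c = 27.49 mm, y_c = 75.38 mm

bottom flange: A = 120 × 12 = 1440.00, centroid at (72.00, 6.00).
web: A = 12 × 170 = 2040.00, centroid at (6.00, 97.00).
top flange: A = 50 × 10 = 500.00, centroid at (-13.00, 187.00).
ΣA = 3980.00 mm²
ΣAx_c = (1440.00)(72.00) + (2040.00)(6.00) + (500.00)(-13.00) = 109420.00 mm³
ΣAy_c = (1440.00)(6.00) + (2040.00)(97.00) + (500.00)(187.00) = 300020.00 mm³
x_c = 109420.00 / 3980.00 = 27.49 mm
y_c = 300020.00 / 3980.00 = 75.38 mm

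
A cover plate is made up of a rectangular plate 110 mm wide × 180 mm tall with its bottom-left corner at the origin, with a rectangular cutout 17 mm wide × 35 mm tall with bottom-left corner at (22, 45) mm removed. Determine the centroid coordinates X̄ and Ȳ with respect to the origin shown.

plate: A = 110 × 180 = 19800.00, centroid at (55.00, 90.00).
hole: A = −(17 × 35) = -595.00, centroid at (30.50, 62.50).
ΣA = 19205.00 mm², ΣAX̄ = 1070852.50 mm³, ΣAȲ = 1744812.50 mm³.
X̄ = 1070852.50/19205.00 = 55.76 mm; Ȳ = 1744812.50/19205.00 = 90.85 mm.

X̄ = 55.76 mm, Ȳ = 90.85 mm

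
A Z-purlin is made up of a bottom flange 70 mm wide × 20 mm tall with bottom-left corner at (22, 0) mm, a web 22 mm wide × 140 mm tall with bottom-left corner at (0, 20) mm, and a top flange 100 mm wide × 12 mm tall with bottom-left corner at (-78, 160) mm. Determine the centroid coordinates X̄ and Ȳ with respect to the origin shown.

bottom flange: A = 70 × 20 = 1400.00, centroid at (57.00, 10.00).
web: A = 22 × 140 = 3080.00, centroid at (11.00, 90.00).
top flange: A = 100 × 12 = 1200.00, centroid at (-28.00, 166.00).
ΣA = 5680.00 mm², ΣAX̄ = 80080.00 mm³, ΣAȲ = 490400.00 mm³.
X̄ = 80080.00/5680.00 = 14.10 mm; Ȳ = 490400.00/5680.00 = 86.34 mm.

X̄ = 14.10 mm, Ȳ = 86.34 mm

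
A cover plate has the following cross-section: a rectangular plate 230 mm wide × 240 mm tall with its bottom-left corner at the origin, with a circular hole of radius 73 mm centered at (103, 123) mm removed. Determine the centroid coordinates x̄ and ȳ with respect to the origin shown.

plate: A = 230 × 240 = 55200.00, centroid at (115.00, 120.00).
hole: A = −π·73² = -16741.55, centroid at (103.00, 123.00).
ΣA = 38458.45 mm², ΣAx̄ = 4623620.63 mm³, ΣAȳ = 4564789.69 mm³.
x̄ = 4623620.63/38458.45 = 120.22 mm; ȳ = 4564789.69/38458.45 = 118.69 mm.

x̄ = 120.22 mm, ȳ = 118.69 mm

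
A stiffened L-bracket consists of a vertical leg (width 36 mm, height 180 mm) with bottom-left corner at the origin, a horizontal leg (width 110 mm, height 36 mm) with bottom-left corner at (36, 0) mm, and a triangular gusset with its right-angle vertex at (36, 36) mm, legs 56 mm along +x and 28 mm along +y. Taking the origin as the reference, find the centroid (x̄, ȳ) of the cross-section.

Part | A | x̄ᵢ | ȳᵢ | A·x̄ᵢ | A·ȳᵢ
vertical leg | 6480.00 | 18.00 | 90.00 | 116640.00 | 583200.00
horizontal leg | 3960.00 | 91.00 | 18.00 | 360360.00 | 71280.00
gusset | 784.00 | 54.67 | 45.33 | 42858.67 | 35541.33
Σ | 11224.00 |  |  | 519858.67 | 690021.33
x̄ = 519858.67 / 11224.00 = 46.32 mm
ȳ = 690021.33 / 11224.00 = 61.48 mm

x̄ = 46.32 mm, ȳ = 61.48 mm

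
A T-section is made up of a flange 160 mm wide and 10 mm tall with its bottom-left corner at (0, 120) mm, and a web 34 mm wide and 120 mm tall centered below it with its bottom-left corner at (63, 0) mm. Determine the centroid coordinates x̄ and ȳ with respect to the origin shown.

x̄ = 80.00 mm, ȳ = 78.31 mm

web: A = 34 × 120 = 4080.00, centroid at (80.00, 60.00).
flange: A = 160 × 10 = 1600.00, centroid at (80.00, 125.00).
ΣA = 5680.00 mm²
ΣAx̄ = (4080.00)(80.00) + (1600.00)(80.00) = 454400.00 mm³
ΣAȳ = (4080.00)(60.00) + (1600.00)(125.00) = 444800.00 mm³
x̄ = 454400.00 / 5680.00 = 80.00 mm
ȳ = 444800.00 / 5680.00 = 78.31 mm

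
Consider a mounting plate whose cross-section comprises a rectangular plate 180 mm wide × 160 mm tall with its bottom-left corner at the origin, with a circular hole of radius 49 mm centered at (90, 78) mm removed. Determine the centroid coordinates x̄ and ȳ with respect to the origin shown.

x̄ = 90.00 mm, ȳ = 80.71 mm

plate: A = 180 × 160 = 28800.00, centroid at (90.00, 80.00).
hole: A = −π·49² = -7542.96, centroid at (90.00, 78.00).
ΣA = 21257.04 mm²
ΣAx̄ = (28800.00)(90.00) + (-7542.96)(90.00) = 1913133.24 mm³
ΣAȳ = (28800.00)(80.00) + (-7542.96)(78.00) = 1715648.81 mm³
x̄ = 1913133.24 / 21257.04 = 90.00 mm
ȳ = 1715648.81 / 21257.04 = 80.71 mm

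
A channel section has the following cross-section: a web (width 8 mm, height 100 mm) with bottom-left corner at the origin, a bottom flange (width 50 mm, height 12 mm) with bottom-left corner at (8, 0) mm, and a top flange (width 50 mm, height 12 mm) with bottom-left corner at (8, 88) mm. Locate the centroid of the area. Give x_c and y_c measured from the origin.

x_c = 21.40 mm, y_c = 50.00 mm

Part | A | x̄ᵢ | ȳᵢ | A·x̄ᵢ | A·ȳᵢ
web | 800.00 | 4.00 | 50.00 | 3200.00 | 40000.00
bottom flange | 600.00 | 33.00 | 6.00 | 19800.00 | 3600.00
top flange | 600.00 | 33.00 | 94.00 | 19800.00 | 56400.00
Σ | 2000.00 |  |  | 42800.00 | 100000.00
x_c = 42800.00 / 2000.00 = 21.40 mm
y_c = 100000.00 / 2000.00 = 50.00 mm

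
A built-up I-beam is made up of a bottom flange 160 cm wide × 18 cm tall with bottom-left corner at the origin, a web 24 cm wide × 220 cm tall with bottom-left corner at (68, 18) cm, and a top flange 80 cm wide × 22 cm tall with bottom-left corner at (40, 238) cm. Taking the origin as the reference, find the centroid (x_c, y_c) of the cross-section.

x_c = 80.00 cm, y_c = 114.92 cm

Part | A | x̄ᵢ | ȳᵢ | A·x̄ᵢ | A·ȳᵢ
bottom flange | 2880.00 | 80.00 | 9.00 | 230400.00 | 25920.00
web | 5280.00 | 80.00 | 128.00 | 422400.00 | 675840.00
top flange | 1760.00 | 80.00 | 249.00 | 140800.00 | 438240.00
Σ | 9920.00 |  |  | 793600.00 | 1140000.00
x_c = 793600.00 / 9920.00 = 80.00 cm
y_c = 1140000.00 / 9920.00 = 114.92 cm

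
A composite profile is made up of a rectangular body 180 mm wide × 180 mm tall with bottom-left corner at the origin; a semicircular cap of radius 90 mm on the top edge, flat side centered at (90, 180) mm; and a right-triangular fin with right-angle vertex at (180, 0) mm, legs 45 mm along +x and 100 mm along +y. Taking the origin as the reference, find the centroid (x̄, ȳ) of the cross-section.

x̄ = 94.99 mm, ȳ = 121.74 mm

Part | A | x̄ᵢ | ȳᵢ | A·x̄ᵢ | A·ȳᵢ
rectangular body | 32400.00 | 90.00 | 90.00 | 2916000.00 | 2916000.00
semicircular top | 12723.45 | 90.00 | 218.20 | 1145110.52 | 2776221.04
triangular fin | 2250.00 | 195.00 | 33.33 | 438750.00 | 75000.00
Σ | 47373.45 |  |  | 4499860.52 | 5767221.04
x̄ = 4499860.52 / 47373.45 = 94.99 mm
ȳ = 5767221.04 / 47373.45 = 121.74 mm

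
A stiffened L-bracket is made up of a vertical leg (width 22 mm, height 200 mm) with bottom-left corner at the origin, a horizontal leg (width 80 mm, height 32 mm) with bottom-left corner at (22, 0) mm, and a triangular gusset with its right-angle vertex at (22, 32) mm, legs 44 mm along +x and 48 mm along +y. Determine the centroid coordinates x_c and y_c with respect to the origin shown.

vertical leg: A = 22 × 200 = 4400.00, centroid at (11.00, 100.00).
horizontal leg: A = 80 × 32 = 2560.00, centroid at (62.00, 16.00).
gusset: A = ½·44·48 = 1056.00, centroid at (36.67, 48.00).
ΣA = 8016.00 mm², ΣAx_c = 245840.00 mm³, ΣAy_c = 531648.00 mm³.
x_c = 245840.00/8016.00 = 30.67 mm; y_c = 531648.00/8016.00 = 66.32 mm.

x_c = 30.67 mm, y_c = 66.32 mm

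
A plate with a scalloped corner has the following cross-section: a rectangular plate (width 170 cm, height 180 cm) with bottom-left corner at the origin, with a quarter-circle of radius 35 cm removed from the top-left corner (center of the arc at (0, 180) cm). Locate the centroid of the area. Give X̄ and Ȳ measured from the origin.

X̄ = 87.28 cm, Ȳ = 87.56 cm

plate: A = 170 × 180 = 30600.00, centroid at (85.00, 90.00).
removed quarter-circle: A = −¼π·35² = -962.11, centroid at (14.85, 165.15).
ΣA = 29637.89 cm², ΣAX̄ = 2586708.33 cm³, ΣAȲ = 2595111.37 cm³.
X̄ = 2586708.33/29637.89 = 87.28 cm; Ȳ = 2595111.37/29637.89 = 87.56 cm.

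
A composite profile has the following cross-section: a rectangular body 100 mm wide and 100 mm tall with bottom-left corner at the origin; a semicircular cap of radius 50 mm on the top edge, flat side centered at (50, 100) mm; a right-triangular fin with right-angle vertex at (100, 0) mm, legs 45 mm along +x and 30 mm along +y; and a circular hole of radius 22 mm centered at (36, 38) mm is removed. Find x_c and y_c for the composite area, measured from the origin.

x_c = 54.98 mm, y_c = 70.71 mm

rectangular body: A = 100 × 100 = 10000.00, centroid at (50.00, 50.00).
semicircular top: A = ½π·50² = 3926.99, centroid at (50.00, 121.22).
triangular fin: A = ½·45·30 = 675.00, centroid at (115.00, 10.00).
hole: A = −π·22² = -1520.53, centroid at (36.00, 38.00).
ΣA = 13081.46 mm², ΣAx_c = 719235.43 mm³, ΣAy_c = 925002.24 mm³.
x_c = 719235.43/13081.46 = 54.98 mm; y_c = 925002.24/13081.46 = 70.71 mm.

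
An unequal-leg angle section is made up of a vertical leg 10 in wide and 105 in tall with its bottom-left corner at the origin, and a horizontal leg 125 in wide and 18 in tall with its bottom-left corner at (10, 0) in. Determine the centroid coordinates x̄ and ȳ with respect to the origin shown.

Part | A | x̄ᵢ | ȳᵢ | A·x̄ᵢ | A·ȳᵢ
vertical leg | 1050.00 | 5.00 | 52.50 | 5250.00 | 55125.00
horizontal leg | 2250.00 | 72.50 | 9.00 | 163125.00 | 20250.00
Σ | 3300.00 |  |  | 168375.00 | 75375.00
x̄ = 168375.00 / 3300.00 = 51.02 in
ȳ = 75375.00 / 3300.00 = 22.84 in

x̄ = 51.02 in, ȳ = 22.84 in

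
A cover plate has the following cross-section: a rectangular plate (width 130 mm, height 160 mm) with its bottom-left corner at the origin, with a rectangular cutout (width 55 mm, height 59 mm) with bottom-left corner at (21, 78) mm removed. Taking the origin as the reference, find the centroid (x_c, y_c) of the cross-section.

plate: A = 130 × 160 = 20800.00, centroid at (65.00, 80.00).
hole: A = −(55 × 59) = -3245.00, centroid at (48.50, 107.50).
ΣA = 17555.00 mm², ΣAx_c = 1194617.50 mm³, ΣAy_c = 1315162.50 mm³.
x_c = 1194617.50/17555.00 = 68.05 mm; y_c = 1315162.50/17555.00 = 74.92 mm.

x_c = 68.05 mm, y_c = 74.92 mm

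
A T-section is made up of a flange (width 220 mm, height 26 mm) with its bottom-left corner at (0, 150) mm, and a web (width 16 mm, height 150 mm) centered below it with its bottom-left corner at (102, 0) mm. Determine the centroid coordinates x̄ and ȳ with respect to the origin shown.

Part | A | x̄ᵢ | ȳᵢ | A·x̄ᵢ | A·ȳᵢ
web | 2400.00 | 110.00 | 75.00 | 264000.00 | 180000.00
flange | 5720.00 | 110.00 | 163.00 | 629200.00 | 932360.00
Σ | 8120.00 |  |  | 893200.00 | 1112360.00
x̄ = 893200.00 / 8120.00 = 110.00 mm
ȳ = 1112360.00 / 8120.00 = 136.99 mm

x̄ = 110.00 mm, ȳ = 136.99 mm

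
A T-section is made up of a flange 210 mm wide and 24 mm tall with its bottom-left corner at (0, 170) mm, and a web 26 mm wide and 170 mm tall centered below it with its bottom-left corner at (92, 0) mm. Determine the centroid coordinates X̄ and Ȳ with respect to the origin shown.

Part | A | x̄ᵢ | ȳᵢ | A·x̄ᵢ | A·ȳᵢ
web | 4420.00 | 105.00 | 85.00 | 464100.00 | 375700.00
flange | 5040.00 | 105.00 | 182.00 | 529200.00 | 917280.00
Σ | 9460.00 |  |  | 993300.00 | 1292980.00
X̄ = 993300.00 / 9460.00 = 105.00 mm
Ȳ = 1292980.00 / 9460.00 = 136.68 mm

X̄ = 105.00 mm, Ȳ = 136.68 mm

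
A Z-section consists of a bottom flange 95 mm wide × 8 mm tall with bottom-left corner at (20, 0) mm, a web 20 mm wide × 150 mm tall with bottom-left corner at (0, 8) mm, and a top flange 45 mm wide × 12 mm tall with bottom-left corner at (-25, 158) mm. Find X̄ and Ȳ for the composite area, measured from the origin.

bottom flange: A = 95 × 8 = 760.00, centroid at (67.50, 4.00).
web: A = 20 × 150 = 3000.00, centroid at (10.00, 83.00).
top flange: A = 45 × 12 = 540.00, centroid at (-2.50, 164.00).
ΣA = 4300.00 mm², ΣAX̄ = 79950.00 mm³, ΣAȲ = 340600.00 mm³.
X̄ = 79950.00/4300.00 = 18.59 mm; Ȳ = 340600.00/4300.00 = 79.21 mm.

X̄ = 18.59 mm, Ȳ = 79.21 mm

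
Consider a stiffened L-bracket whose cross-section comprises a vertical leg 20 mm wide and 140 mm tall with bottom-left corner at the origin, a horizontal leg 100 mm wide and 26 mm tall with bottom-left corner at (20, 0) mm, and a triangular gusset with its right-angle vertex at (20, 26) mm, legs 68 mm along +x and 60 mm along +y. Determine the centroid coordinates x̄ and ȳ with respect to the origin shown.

Part | A | x̄ᵢ | ȳᵢ | A·x̄ᵢ | A·ȳᵢ
vertical leg | 2800.00 | 10.00 | 70.00 | 28000.00 | 196000.00
horizontal leg | 2600.00 | 70.00 | 13.00 | 182000.00 | 33800.00
gusset | 2040.00 | 42.67 | 46.00 | 87040.00 | 93840.00
Σ | 7440.00 |  |  | 297040.00 | 323640.00
x̄ = 297040.00 / 7440.00 = 39.92 mm
ȳ = 323640.00 / 7440.00 = 43.50 mm

x̄ = 39.92 mm, ȳ = 43.50 mm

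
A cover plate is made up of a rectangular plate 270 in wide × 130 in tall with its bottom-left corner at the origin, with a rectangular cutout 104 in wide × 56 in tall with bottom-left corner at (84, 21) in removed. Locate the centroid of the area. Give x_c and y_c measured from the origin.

x_c = 134.80 in, y_c = 68.18 in

Part | A | x̄ᵢ | ȳᵢ | A·x̄ᵢ | A·ȳᵢ
plate | 35100.00 | 135.00 | 65.00 | 4738500.00 | 2281500.00
hole | -5824.00 | 136.00 | 49.00 | -792064.00 | -285376.00
Σ | 29276.00 |  |  | 3946436.00 | 1996124.00
x_c = 3946436.00 / 29276.00 = 134.80 in
y_c = 1996124.00 / 29276.00 = 68.18 in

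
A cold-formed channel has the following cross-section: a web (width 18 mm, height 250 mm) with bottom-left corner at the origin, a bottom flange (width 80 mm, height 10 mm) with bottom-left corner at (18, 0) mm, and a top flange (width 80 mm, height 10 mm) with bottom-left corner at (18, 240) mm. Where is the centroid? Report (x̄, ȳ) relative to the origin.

x̄ = 21.85 mm, ȳ = 125.00 mm

Part | A | x̄ᵢ | ȳᵢ | A·x̄ᵢ | A·ȳᵢ
web | 4500.00 | 9.00 | 125.00 | 40500.00 | 562500.00
bottom flange | 800.00 | 58.00 | 5.00 | 46400.00 | 4000.00
top flange | 800.00 | 58.00 | 245.00 | 46400.00 | 196000.00
Σ | 6100.00 |  |  | 133300.00 | 762500.00
x̄ = 133300.00 / 6100.00 = 21.85 mm
ȳ = 762500.00 / 6100.00 = 125.00 mm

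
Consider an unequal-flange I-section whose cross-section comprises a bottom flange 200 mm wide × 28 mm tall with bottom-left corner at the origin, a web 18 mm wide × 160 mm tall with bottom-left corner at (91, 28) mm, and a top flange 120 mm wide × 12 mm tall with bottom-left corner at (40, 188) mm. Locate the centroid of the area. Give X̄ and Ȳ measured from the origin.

X̄ = 100.00 mm, Ȳ = 67.42 mm

Part | A | x̄ᵢ | ȳᵢ | A·x̄ᵢ | A·ȳᵢ
bottom flange | 5600.00 | 100.00 | 14.00 | 560000.00 | 78400.00
web | 2880.00 | 100.00 | 108.00 | 288000.00 | 311040.00
top flange | 1440.00 | 100.00 | 194.00 | 144000.00 | 279360.00
Σ | 9920.00 |  |  | 992000.00 | 668800.00
X̄ = 992000.00 / 9920.00 = 100.00 mm
Ȳ = 668800.00 / 9920.00 = 67.42 mm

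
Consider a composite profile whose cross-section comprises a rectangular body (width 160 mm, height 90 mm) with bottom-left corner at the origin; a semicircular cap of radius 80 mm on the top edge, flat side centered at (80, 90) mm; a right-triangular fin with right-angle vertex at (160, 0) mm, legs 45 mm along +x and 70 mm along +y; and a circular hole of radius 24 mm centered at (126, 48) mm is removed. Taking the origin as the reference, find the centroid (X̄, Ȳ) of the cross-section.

rectangular body: A = 160 × 90 = 14400.00, centroid at (80.00, 45.00).
semicircular top: A = ½π·80² = 10053.10, centroid at (80.00, 123.95).
triangular fin: A = ½·45·70 = 1575.00, centroid at (175.00, 23.33).
hole: A = −π·24² = -1809.56, centroid at (126.00, 48.00).
ΣA = 24218.54 mm², ΣAX̄ = 2003868.49 mm³, ΣAȲ = 1844003.26 mm³.
X̄ = 2003868.49/24218.54 = 82.74 mm; Ȳ = 1844003.26/24218.54 = 76.14 mm.

X̄ = 82.74 mm, Ȳ = 76.14 mm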